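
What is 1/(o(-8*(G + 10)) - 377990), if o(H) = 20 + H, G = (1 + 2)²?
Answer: -1/378122 ≈ -2.6447e-6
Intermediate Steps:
G = 9 (G = 3² = 9)
1/(o(-8*(G + 10)) - 377990) = 1/((20 - 8*(9 + 10)) - 377990) = 1/((20 - 8*19) - 377990) = 1/((20 - 152) - 377990) = 1/(-132 - 377990) = 1/(-378122) = -1/378122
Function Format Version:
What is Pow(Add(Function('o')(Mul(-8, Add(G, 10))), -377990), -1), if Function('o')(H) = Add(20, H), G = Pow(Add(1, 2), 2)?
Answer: Rational(-1, 378122) ≈ -2.6447e-6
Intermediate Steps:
G = 9 (G = Pow(3, 2) = 9)
Pow(Add(Function('o')(Mul(-8, Add(G, 10))), -377990), -1) = Pow(Add(Add(20, Mul(-8, Add(9, 10))), -377990), -1) = Pow(Add(Add(20, Mul(-8, 19)), -377990), -1) = Pow(Add(Add(20, -152), -377990), -1) = Pow(Add(-132, -377990), -1) = Pow(-378122, -1) = Rational(-1, 378122)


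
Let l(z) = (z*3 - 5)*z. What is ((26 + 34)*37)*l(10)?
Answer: 555000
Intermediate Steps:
l(z) = z*(-5 + 3*z) (l(z) = (3*z - 5)*z = (-5 + 3*z)*z = z*(-5 + 3*z))
((26 + 34)*37)*l(10) = ((26 + 34)*37)*(10*(-5 + 3*10)) = (60*37)*(10*(-5 + 30)) = 2220*(10*25) = 2220*250 = 555000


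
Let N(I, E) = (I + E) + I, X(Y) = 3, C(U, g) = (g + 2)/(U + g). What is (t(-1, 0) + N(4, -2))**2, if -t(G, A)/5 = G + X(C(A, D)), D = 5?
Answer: 16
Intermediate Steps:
C(U, g) = (2 + g)/(U + g)
N(I, E) = E + 2*I (N(I, E) = (E + I) + I = E + 2*I)
t(G, A) = -15 - 5*G (t(G, A) = -5*(G + 3) = -5*(3 + G) = -15 - 5*G)
(t(-1, 0) + N(4, -2))**2 = ((-15 - 5*(-1)) + (-2 + 2*4))**2 = ((-15 + 5) + (-2 + 8))**2 = (-10 + 6)**2 = (-4)**2 = 16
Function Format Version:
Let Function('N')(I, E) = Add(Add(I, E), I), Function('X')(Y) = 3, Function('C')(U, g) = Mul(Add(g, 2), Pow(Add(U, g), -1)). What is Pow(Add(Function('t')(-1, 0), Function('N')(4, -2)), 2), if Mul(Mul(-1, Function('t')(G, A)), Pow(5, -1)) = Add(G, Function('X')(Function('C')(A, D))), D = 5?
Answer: 16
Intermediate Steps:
Function('C')(U, g) = Mul(Pow(Add(U, g), -1), Add(2, g)) (Function('C')(U, g) = Mul(Add(2, g), Pow(Add(U, g), -1)) = Mul(Pow(Add(U, g), -1), Add(2, g)))
Function('N')(I, E) = Add(E, Mul(2, I)) (Function('N')(I, E) = Add(Add(E, I), I) = Add(E, Mul(2, I)))
Function('t')(G, A) = Add(-15, Mul(-5, G)) (Function('t')(G, A) = Mul(-5, Add(G, 3)) = Mul(-5, Add(3, G)) = Add(-15, Mul(-5, G)))
Pow(Add(Function('t')(-1, 0), Function('N')(4, -2)), 2) = Pow(Add(Add(-15, Mul(-5, -1)), Add(-2, Mul(2, 4))), 2) = Pow(Add(Add(-15, 5), Add(-2, 8)), 2) = Pow(Add(-10, 6), 2) = Pow(-4, 2) = 16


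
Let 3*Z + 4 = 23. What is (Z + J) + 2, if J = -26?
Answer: -53/3 ≈ -17.667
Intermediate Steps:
Z = 19/3 (Z = -4/3 + (⅓)*23 = -4/3 + 23/3 = 19/3 ≈ 6.3333)
(Z + J) + 2 = (19/3 - 26) + 2 = -59/3 + 2 = -53/3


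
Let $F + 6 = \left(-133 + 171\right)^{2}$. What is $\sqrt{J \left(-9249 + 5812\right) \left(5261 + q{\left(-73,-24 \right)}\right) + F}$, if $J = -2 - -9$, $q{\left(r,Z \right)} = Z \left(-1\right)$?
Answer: $i \sqrt{127150377} \approx 11276.0 i$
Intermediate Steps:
$q{\left(r,Z \right)} = - Z$
$F = 1438$ ($F = -6 + \left(-133 + 171\right)^{2} = -6 + 38^{2} = -6 + 1444 = 1438$)
$J = 7$ ($J = -2 + 9 = 7$)
$\sqrt{J \left(-9249 + 5812\right) \left(5261 + q{\left(-73,-24 \right)}\right) + F} = \sqrt{7 \left(-9249 + 5812\right) \left(5261 - -24\right) + 1438} = \sqrt{7 \left(- 3437 \left(5261 + 24\right)\right) + 1438} = \sqrt{7 \left(\left(-3437\right) 5285\right) + 1438} = \sqrt{7 \left(-18164545\right) + 1438} = \sqrt{-127151815 + 1438} = \sqrt{-127150377} = i \sqrt{127150377}$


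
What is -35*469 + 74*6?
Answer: -15971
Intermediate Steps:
-35*469 + 74*6 = -16415 + 444 = -15971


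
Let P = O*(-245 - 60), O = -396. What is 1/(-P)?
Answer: -1/120780 ≈ -8.2795e-6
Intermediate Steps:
P = 120780 (P = -396*(-245 - 60) = -396*(-305) = 120780)
1/(-P) = 1/(-1*120780) = 1/(-120780) = -1/120780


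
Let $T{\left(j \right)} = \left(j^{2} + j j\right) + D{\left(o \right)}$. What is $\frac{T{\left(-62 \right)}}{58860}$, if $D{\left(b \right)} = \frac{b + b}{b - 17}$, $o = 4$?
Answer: $\frac{2776}{21255} \approx 0.1306$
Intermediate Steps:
$D{\left(b \right)} = \frac{2 b}{-17 + b}$
$T{\left(j \right)} = - \frac{8}{13} + 2 j^{2}$ ($T{\left(j \right)} = \left(j^{2} + j j\right) + 2 \cdot 4 \frac{1}{-17 + 4} = \left(j^{2} + j^{2}\right) + 2 \cdot 4 \frac{1}{-13} = 2 j^{2} + 2 \cdot 4 \left(- \frac{1}{13}\right) = 2 j^{2} - \frac{8}{13} = - \frac{8}{13} + 2 j^{2}$)
$\frac{T{\left(-62 \right)}}{58860} = \frac{- \frac{8}{13} + 2 \left(-62\right)^{2}}{58860} = \left(- \frac{8}{13} + 2 \cdot 3844\right) \frac{1}{58860} = \left(- \frac{8}{13} + 7688\right) \frac{1}{58860} = \frac{99936}{13} \cdot \frac{1}{58860} = \frac{2776}{21255}$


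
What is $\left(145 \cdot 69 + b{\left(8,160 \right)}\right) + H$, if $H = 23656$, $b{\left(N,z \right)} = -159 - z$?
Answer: $33342$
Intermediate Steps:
$\left(145 \cdot 69 + b{\left(8,160 \right)}\right) + H = \left(145 \cdot 69 - 319\right) + 23656 = \left(10005 - 319\right) + 23656 = 9686 + 23656 = 33342$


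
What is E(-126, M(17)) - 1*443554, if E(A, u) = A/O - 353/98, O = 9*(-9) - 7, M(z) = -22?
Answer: -956307103/2156 ≈ -4.4356e+5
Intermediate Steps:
O = -88 (O = -81 - 7 = -88)
E(A, u) = -353/98 - A/88 (E(A, u) = A/(-88) - 353/98 = A*(-1/88) - 353*1/98 = -A/88 - 353/98 = -353/98 - A/88)
E(-126, M(17)) - 1*443554 = (-353/98 - 1/88*(-126)) - 1*443554 = (-353/98 + 63/44) - 443554 = -4679/2156 - 443554 = -956307103/2156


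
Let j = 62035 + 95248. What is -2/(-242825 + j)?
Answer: 1/42771 ≈ 2.3380e-5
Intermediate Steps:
j = 157283
-2/(-242825 + j) = -2/(-242825 + 157283) = -2/(-85542) = -1/85542*(-2) = 1/42771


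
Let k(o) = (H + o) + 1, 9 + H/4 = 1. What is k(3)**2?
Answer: 784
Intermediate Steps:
H = -32 (H = -36 + 4*1 = -36 + 4 = -32)
k(o) = -31 + o (k(o) = (-32 + o) + 1 = -31 + o)
k(3)**2 = (-31 + 3)**2 = (-28)**2 = 784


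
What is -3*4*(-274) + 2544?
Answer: 5832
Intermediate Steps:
-3*4*(-274) + 2544 = -12*(-274) + 2544 = 3288 + 2544 = 5832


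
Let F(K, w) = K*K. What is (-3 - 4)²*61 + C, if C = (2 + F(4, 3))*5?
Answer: 3079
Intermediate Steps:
F(K, w) = K²
C = 90 (C = (2 + 4²)*5 = (2 + 16)*5 = 18*5 = 90)
(-3 - 4)²*61 + C = (-3 - 4)²*61 + 90 = (-7)²*61 + 90 = 49*61 + 90 = 2989 + 90 = 3079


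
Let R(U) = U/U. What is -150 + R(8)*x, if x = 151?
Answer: 1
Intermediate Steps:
R(U) = 1
-150 + R(8)*x = -150 + 1*151 = -150 + 151 = 1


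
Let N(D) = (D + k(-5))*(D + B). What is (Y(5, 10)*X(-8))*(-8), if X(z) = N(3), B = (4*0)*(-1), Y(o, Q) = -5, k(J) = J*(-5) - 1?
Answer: 3240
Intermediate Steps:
k(J) = -1 - 5*J (k(J) = -5*J - 1 = -1 - 5*J)
B = 0 (B = 0*(-1) = 0)
N(D) = D*(24 + D) (N(D) = (D + (-1 - 5*(-5)))*(D + 0) = (D + (-1 + 25))*D = (D + 24)*D = (24 + D)*D = D*(24 + D))
X(z) = 81 (X(z) = 3*(24 + 3) = 3*27 = 81)
(Y(5, 10)*X(-8))*(-8) = -5*81*(-8) = -405*(-8) = 3240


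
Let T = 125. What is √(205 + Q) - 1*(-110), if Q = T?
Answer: 110 + √330 ≈ 128.17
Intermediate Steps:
Q = 125
√(205 + Q) - 1*(-110) = √(205 + 125) - 1*(-110) = √330 + 110 = 110 + √330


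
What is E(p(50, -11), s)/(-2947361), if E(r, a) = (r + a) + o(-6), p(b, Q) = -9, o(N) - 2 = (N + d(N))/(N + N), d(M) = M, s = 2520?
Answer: -2514/2947361 ≈ -0.00085297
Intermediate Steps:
o(N) = 3 (o(N) = 2 + (N + N)/(N + N) = 2 + (2*N)/((2*N)) = 2 + (2*N)*(1/(2*N)) = 2 + 1 = 3)
E(r, a) = 3 + a + r (E(r, a) = (r + a) + 3 = (a + r) + 3 = 3 + a + r)
E(p(50, -11), s)/(-2947361) = (3 + 2520 - 9)/(-2947361) = 2514*(-1/2947361) = -2514/2947361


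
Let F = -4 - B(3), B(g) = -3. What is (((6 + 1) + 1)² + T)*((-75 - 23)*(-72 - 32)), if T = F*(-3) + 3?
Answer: 713440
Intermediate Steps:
F = -1 (F = -4 - 1*(-3) = -4 + 3 = -1)
T = 6 (T = -1*(-3) + 3 = 3 + 3 = 6)
(((6 + 1) + 1)² + T)*((-75 - 23)*(-72 - 32)) = (((6 + 1) + 1)² + 6)*((-75 - 23)*(-72 - 32)) = ((7 + 1)² + 6)*(-98*(-104)) = (8² + 6)*10192 = (64 + 6)*10192 = 70*10192 = 713440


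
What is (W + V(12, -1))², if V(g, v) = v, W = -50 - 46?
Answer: 9409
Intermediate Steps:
W = -96
(W + V(12, -1))² = (-96 - 1)² = (-97)² = 9409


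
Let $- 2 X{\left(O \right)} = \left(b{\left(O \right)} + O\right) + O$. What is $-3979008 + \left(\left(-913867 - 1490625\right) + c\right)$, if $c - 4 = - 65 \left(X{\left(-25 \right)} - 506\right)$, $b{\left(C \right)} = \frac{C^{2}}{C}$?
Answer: $- \frac{12706087}{2} \approx -6.353 \cdot 10^{6}$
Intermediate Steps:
$b{\left(C \right)} = C$
$X{\left(O \right)} = - \frac{3 O}{2}$ ($X{\left(O \right)} = - \frac{\left(O + O\right) + O}{2} = - \frac{2 O + O}{2} = - \frac{3 O}{2}$)
$c = \frac{60913}{2}$ ($c = 4 - 65 \left(\left(- \frac{3}{2}\right) \left(-25\right) - 506\right) = 4 - 65 \left(\frac{75}{2} - 506\right) = 4 - - \frac{60905}{2} = 4 + \frac{60905}{2} = \frac{60913}{2} \approx 30457.0$)
$-3979008 + \left(\left(-913867 - 1490625\right) + c\right) = -3979008 + \left(\left(-913867 - 1490625\right) + \frac{60913}{2}\right) = -3979008 + \left(-2404492 + \frac{60913}{2}\right) = -3979008 - \frac{4748071}{2} = - \frac{12706087}{2}$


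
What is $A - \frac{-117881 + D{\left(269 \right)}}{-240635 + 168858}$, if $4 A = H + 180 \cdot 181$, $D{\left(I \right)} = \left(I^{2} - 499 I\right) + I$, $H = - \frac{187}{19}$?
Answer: $\frac{44404335609}{5455052} \approx 8140.0$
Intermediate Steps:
$H = - \frac{187}{19}$ ($H = \left(-187\right) \frac{1}{19} = - \frac{187}{19} \approx -9.8421$)
$D{\left(I \right)} = I^{2} - 498 I$
$A = \frac{618833}{76}$ ($A = \frac{- \frac{187}{19} + 180 \cdot 181}{4} = \frac{- \frac{187}{19} + 32580}{4} = \frac{1}{4} \cdot \frac{618833}{19} = \frac{618833}{76} \approx 8142.5$)
$A - \frac{-117881 + D{\left(269 \right)}}{-240635 + 168858} = \frac{618833}{76} - \frac{-117881 + 269 \left(-498 + 269\right)}{-240635 + 168858} = \frac{618833}{76} - \frac{-117881 + 269 \left(-229\right)}{-71777} = \frac{618833}{76} - \left(-117881 - 61601\right) \left(- \frac{1}{71777}\right) = \frac{618833}{76} - \left(-179482\right) \left(- \frac{1}{71777}\right) = \frac{618833}{76} - \frac{179482}{71777} = \frac{44404335609}{5455052}$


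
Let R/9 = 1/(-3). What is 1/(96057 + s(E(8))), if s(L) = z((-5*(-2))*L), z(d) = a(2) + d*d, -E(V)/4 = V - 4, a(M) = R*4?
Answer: 1/121645 ≈ 8.2206e-6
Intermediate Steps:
R = -3 (R = 9*(1/(-3)) = 9*(1*(-⅓)) = 9*(-⅓) = -3)
a(M) = -12 (a(M) = -3*4 = -12)
E(V) = 16 - 4*V (E(V) = -4*(V - 4) = -4*(-4 + V) = 16 - 4*V)
z(d) = -12 + d² (z(d) = -12 + d*d = -12 + d²)
s(L) = -12 + 100*L² (s(L) = -12 + ((-5*(-2))*L)² = -12 + (10*L)² = -12 + 100*L²)
1/(96057 + s(E(8))) = 1/(96057 + (-12 + 100*(16 - 4*8)²)) = 1/(96057 + (-12 + 100*(16 - 32)²)) = 1/(96057 + (-12 + 100*(-16)²)) = 1/(96057 + (-12 + 100*256)) = 1/(96057 + (-12 + 25600)) = 1/(96057 + 25588) = 1/121645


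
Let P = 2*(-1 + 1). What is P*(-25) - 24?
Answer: -24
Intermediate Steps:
P = 0 (P = 2*0 = 0)
P*(-25) - 24 = 0*(-25) - 24 = 0 - 24 = -24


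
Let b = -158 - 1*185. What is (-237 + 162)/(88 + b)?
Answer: 5/17 ≈ 0.29412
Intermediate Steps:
b = -343 (b = -158 - 185 = -343)
(-237 + 162)/(88 + b) = (-237 + 162)/(88 - 343) = -75/(-255) = -75*(-1/255) = 5/17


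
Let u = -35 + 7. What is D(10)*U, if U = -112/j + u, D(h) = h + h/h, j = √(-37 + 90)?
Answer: -308 - 1232*√53/53 ≈ -477.23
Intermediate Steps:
j = √53 ≈ 7.2801
D(h) = 1 + h (D(h) = h + 1 = 1 + h)
u = -28
U = -28 - 112*√53/53 (U = -112*√53/53 - 28 = -28 - 112*√53/53 ≈ -43.384)
D(10)*U = (1 + 10)*(-28 - 112*√53/53) = 11*(-28 - 112*√53/53) = -308 - 1232*√53/53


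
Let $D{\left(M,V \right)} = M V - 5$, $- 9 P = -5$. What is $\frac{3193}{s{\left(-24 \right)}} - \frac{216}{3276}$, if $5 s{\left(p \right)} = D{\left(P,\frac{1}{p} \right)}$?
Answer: $- \frac{289230}{91} \approx -3178.4$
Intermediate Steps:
$P = \frac{5}{9}$ ($P = \left(- \frac{1}{9}\right) \left(-5\right) = \frac{5}{9} \approx 0.55556$)
$D{\left(M,V \right)} = -5 + M V$
$s{\left(p \right)} = -1 + \frac{1}{9 p}$ ($s{\left(p \right)} = \frac{-5 + \frac{5}{9 p}}{5} = -1 + \frac{1}{9 p}$)
$\frac{3193}{s{\left(-24 \right)}} - \frac{216}{3276} = \frac{3193}{\frac{1}{-24} \left(\frac{1}{9} - -24\right)} - \frac{216}{3276} = \frac{3193}{\left(- \frac{1}{24}\right) \left(\frac{1}{9} + 24\right)} - \frac{6}{91} = \frac{3193}{\left(- \frac{1}{24}\right) \frac{217}{9}} - \frac{6}{91} = \frac{3193}{- \frac{217}{216}} - \frac{6}{91} = 3193 \left(- \frac{216}{217}\right) - \frac{6}{91} = - \frac{22248}{7} - \frac{6}{91} = - \frac{289230}{91}$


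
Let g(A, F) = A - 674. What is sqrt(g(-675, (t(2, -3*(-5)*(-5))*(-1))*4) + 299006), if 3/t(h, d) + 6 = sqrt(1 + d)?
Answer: 3*sqrt(33073) ≈ 545.58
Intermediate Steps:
t(h, d) = 3/(-6 + sqrt(1 + d))
g(A, F) = -674 + A
sqrt(g(-675, (t(2, -3*(-5)*(-5))*(-1))*4) + 299006) = sqrt((-674 - 675) + 299006) = sqrt(-1349 + 299006) = sqrt(297657) = 3*sqrt(33073)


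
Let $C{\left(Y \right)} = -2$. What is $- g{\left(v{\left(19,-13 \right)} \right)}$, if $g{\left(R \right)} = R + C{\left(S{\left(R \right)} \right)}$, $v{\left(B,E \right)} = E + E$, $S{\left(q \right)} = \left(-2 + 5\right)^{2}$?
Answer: $28$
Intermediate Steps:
$S{\left(q \right)} = 9$ ($S{\left(q \right)} = 3^{2} = 9$)
$v{\left(B,E \right)} = 2 E$
$g{\left(R \right)} = -2 + R$ ($g{\left(R \right)} = R - 2 = -2 + R$)
$- g{\left(v{\left(19,-13 \right)} \right)} = - (-2 + 2 \left(-13\right)) = - (-2 - 26) = \left(-1\right) \left(-28\right) = 28$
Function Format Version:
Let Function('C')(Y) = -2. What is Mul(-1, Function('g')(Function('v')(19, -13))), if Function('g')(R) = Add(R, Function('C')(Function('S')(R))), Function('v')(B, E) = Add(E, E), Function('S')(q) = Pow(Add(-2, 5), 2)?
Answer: 28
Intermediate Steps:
Function('S')(q) = 9 (Function('S')(q) = Pow(3, 2) = 9)
Function('v')(B, E) = Mul(2, E)
Function('g')(R) = Add(-2, R) (Function('g')(R) = Add(R, -2) = Add(-2, R))
Mul(-1, Function('g')(Function('v')(19, -13))) = Mul(-1, Add(-2, Mul(2, -13))) = Mul(-1, Add(-2, -26)) = Mul(-1, -28) = 28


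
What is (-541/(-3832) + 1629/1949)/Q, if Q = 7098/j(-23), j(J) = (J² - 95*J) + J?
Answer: 71924979/194182768 ≈ 0.37040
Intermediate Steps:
j(J) = J² - 94*J
Q = 182/69 (Q = 7098/((-23*(-94 - 23))) = 7098/((-23*(-117))) = 7098/2691 = 7098*(1/2691) = 182/69 ≈ 2.6377)
(-541/(-3832) + 1629/1949)/Q = (-541/(-3832) + 1629/1949)/(182/69) = (-541*(-1/3832) + 1629*(1/1949))*(69/182) = (541/3832 + 1629/1949)*(69/182) = (7296737/7468568)*(69/182) = 71924979/194182768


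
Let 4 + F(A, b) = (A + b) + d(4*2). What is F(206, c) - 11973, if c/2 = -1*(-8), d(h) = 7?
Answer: -11748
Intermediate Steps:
c = 16 (c = 2*(-1*(-8)) = 2*8 = 16)
F(A, b) = 3 + A + b (F(A, b) = -4 + ((A + b) + 7) = -4 + (7 + A + b) = 3 + A + b)
F(206, c) - 11973 = (3 + 206 + 16) - 11973 = 225 - 11973 = -11748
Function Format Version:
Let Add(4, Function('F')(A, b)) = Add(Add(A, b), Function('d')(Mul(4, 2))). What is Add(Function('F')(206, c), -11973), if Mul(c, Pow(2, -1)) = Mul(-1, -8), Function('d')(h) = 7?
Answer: -11748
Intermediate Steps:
c = 16 (c = Mul(2, Mul(-1, -8)) = Mul(2, 8) = 16)
Function('F')(A, b) = Add(3, A, b) (Function('F')(A, b) = Add(-4, Add(Add(A, b), 7)) = Add(-4, Add(7, A, b)) = Add(3, A, b))
Add(Function('F')(206, c), -11973) = Add(Add(3, 206, 16), -11973) = Add(225, -11973) = -11748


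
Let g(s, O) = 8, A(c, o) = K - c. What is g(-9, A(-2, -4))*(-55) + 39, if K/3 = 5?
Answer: -401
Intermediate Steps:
K = 15 (K = 3*5 = 15)
A(c, o) = 15 - c
g(-9, A(-2, -4))*(-55) + 39 = 8*(-55) + 39 = -440 + 39 = -401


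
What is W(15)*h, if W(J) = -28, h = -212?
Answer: 5936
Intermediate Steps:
W(15)*h = -28*(-212) = 5936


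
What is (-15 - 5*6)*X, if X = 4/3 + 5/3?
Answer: -135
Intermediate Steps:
X = 3 (X = 4*(⅓) + 5*(⅓) = 4/3 + 5/3 = 3)
(-15 - 5*6)*X = (-15 - 5*6)*3 = (-15 - 30)*3 = -45*3 = -135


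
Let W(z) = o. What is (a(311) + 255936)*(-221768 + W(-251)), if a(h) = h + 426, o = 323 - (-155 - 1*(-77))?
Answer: -56818931991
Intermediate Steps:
o = 401 (o = 323 - (-155 + 77) = 323 - 1*(-78) = 323 + 78 = 401)
W(z) = 401
a(h) = 426 + h
(a(311) + 255936)*(-221768 + W(-251)) = ((426 + 311) + 255936)*(-221768 + 401) = (737 + 255936)*(-221367) = 256673*(-221367) = -56818931991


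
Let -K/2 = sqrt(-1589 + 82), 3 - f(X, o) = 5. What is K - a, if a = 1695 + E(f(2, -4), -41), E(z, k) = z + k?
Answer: -1652 - 2*I*sqrt(1507) ≈ -1652.0 - 77.64*I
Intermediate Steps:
f(X, o) = -2 (f(X, o) = 3 - 1*5 = 3 - 5 = -2)
K = -2*I*sqrt(1507) (K = -2*sqrt(-1589 + 82) = -2*I*sqrt(1507) ≈ -77.64*I)
E(z, k) = k + z
a = 1652 (a = 1695 + (-41 - 2) = 1695 - 43 = 1652)
K - a = -2*I*sqrt(1507) - 1*1652 = -2*I*sqrt(1507) - 1652 = -1652 - 2*I*sqrt(1507)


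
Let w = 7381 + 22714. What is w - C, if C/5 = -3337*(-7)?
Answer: -86700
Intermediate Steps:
C = 116795 (C = 5*(-3337*(-7)) = 5*23359 = 116795)
w = 30095
w - C = 30095 - 1*116795 = 30095 - 116795 = -86700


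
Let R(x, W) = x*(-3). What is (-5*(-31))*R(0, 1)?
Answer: 0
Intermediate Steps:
R(x, W) = -3*x
(-5*(-31))*R(0, 1) = (-5*(-31))*(-3*0) = 155*0 = 0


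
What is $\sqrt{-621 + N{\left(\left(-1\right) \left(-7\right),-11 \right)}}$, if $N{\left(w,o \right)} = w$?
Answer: $i \sqrt{614} \approx 24.779 i$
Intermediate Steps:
$\sqrt{-621 + N{\left(\left(-1\right) \left(-7\right),-11 \right)}} = \sqrt{-621 - -7} = \sqrt{-621 + 7} = \sqrt{-614} = i \sqrt{614}$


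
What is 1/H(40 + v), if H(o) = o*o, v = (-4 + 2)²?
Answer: 1/1936 ≈ 0.00051653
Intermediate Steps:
v = 4 (v = (-2)² = 4)
H(o) = o²
1/H(40 + v) = 1/((40 + 4)²) = 1/(44²) = 1/1936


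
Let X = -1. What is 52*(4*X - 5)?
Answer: -468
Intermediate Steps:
52*(4*X - 5) = 52*(4*(-1) - 5) = 52*(-4 - 5) = 52*(-9) = -468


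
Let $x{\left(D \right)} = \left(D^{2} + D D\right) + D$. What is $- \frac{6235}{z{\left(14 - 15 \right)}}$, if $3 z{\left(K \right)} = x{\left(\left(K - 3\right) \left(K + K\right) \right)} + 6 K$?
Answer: $- \frac{3741}{26} \approx -143.88$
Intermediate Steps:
$x{\left(D \right)} = D + 2 D^{2}$ ($x{\left(D \right)} = \left(D^{2} + D^{2}\right) + D = 2 D^{2} + D = D + 2 D^{2}$)
$z{\left(K \right)} = 2 K + \frac{2 K \left(1 + 4 K \left(-3 + K\right)\right) \left(-3 + K\right)}{3}$ ($z{\left(K \right)} = \frac{\left(K - 3\right) \left(K + K\right) \left(1 + 2 \left(K - 3\right) \left(K + K\right)\right) + 6 K}{3} = \frac{\left(-3 + K\right) 2 K \left(1 + 2 \left(-3 + K\right) 2 K\right) + 6 K}{3} = \frac{2 K \left(-3 + K\right) \left(1 + 2 \cdot 2 K \left(-3 + K\right)\right) + 6 K}{3} = \frac{2 K \left(-3 + K\right) \left(1 + 4 K \left(-3 + K\right)\right) + 6 K}{3} = \frac{2 K \left(1 + 4 K \left(-3 + K\right)\right) \left(-3 + K\right) + 6 K}{3} = \frac{6 K + 2 K \left(1 + 4 K \left(-3 + K\right)\right) \left(-3 + K\right)}{3} = 2 K + \frac{2 K \left(1 + 4 K \left(-3 + K\right)\right) \left(-3 + K\right)}{3}$)
$- \frac{6235}{z{\left(14 - 15 \right)}} = - \frac{6235}{\frac{2}{3} \left(14 - 15\right)^{2} \left(37 - 24 \left(14 - 15\right) + 4 \left(14 - 15\right)^{2}\right)} = - \frac{6235}{\frac{2}{3} \left(-1\right)^{2} \left(37 - -24 + 4 \left(-1\right)^{2}\right)} = - \frac{6235}{\frac{2}{3} \cdot 1 \left(37 + 24 + 4 \cdot 1\right)} = - \frac{6235}{\frac{2}{3} \cdot 1 \left(37 + 24 + 4\right)} = - \frac{6235}{\frac{2}{3} \cdot 1 \cdot 65} = - \frac{6235}{\frac{130}{3}} = \left(-6235\right) \frac{3}{130} = - \frac{3741}{26}$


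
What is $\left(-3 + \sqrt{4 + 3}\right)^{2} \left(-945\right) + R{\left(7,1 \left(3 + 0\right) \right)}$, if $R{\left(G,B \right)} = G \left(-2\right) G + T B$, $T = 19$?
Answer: $-15161 + 5670 \sqrt{7} \approx -159.59$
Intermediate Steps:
$R{\left(G,B \right)} = - 2 G^{2} + 19 B$ ($R{\left(G,B \right)} = G \left(-2\right) G + 19 B = - 2 G G + 19 B = - 2 G^{2} + 19 B$)
$\left(-3 + \sqrt{4 + 3}\right)^{2} \left(-945\right) + R{\left(7,1 \left(3 + 0\right) \right)} = \left(-3 + \sqrt{4 + 3}\right)^{2} \left(-945\right) - \left(98 - 19 \left(3 + 0\right)\right) = \left(-3 + \sqrt{7}\right)^{2} \left(-945\right) + \left(\left(-2\right) 49 + 19 \cdot 1 \cdot 3\right) = - 945 \left(-3 + \sqrt{7}\right)^{2} + \left(-98 + 19 \cdot 3\right) = - 945 \left(-3 + \sqrt{7}\right)^{2} + \left(-98 + 57\right) = - 945 \left(-3 + \sqrt{7}\right)^{2} - 41 = -41 - 945 \left(-3 + \sqrt{7}\right)^{2}$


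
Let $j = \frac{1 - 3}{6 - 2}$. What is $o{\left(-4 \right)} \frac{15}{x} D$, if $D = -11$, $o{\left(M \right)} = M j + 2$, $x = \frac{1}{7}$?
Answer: $-4620$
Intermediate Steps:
$j = - \frac{1}{2}$ ($j = - \frac{2}{4} = \left(-2\right) \frac{1}{4} = - \frac{1}{2} \approx -0.5$)
$x = \frac{1}{7} \approx 0.14286$
$o{\left(M \right)} = 2 - \frac{M}{2}$ ($o{\left(M \right)} = M \left(- \frac{1}{2}\right) + 2 = - \frac{M}{2} + 2 = 2 - \frac{M}{2}$)
$o{\left(-4 \right)} \frac{15}{x} D = \left(2 - -2\right) 15 \frac{1}{\frac{1}{7}} \left(-11\right) = \left(2 + 2\right) 15 \cdot 7 \left(-11\right) = 4 \cdot 105 \left(-11\right) = 420 \left(-11\right) = -4620$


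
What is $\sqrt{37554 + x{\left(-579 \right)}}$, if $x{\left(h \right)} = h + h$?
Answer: $6 \sqrt{1011} \approx 190.78$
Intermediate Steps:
$x{\left(h \right)} = 2 h$
$\sqrt{37554 + x{\left(-579 \right)}} = \sqrt{37554 + 2 \left(-579\right)} = \sqrt{37554 - 1158} = \sqrt{36396} = 6 \sqrt{1011}$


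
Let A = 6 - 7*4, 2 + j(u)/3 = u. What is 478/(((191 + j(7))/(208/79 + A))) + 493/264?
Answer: -92525339/2148168 ≈ -43.072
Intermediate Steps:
j(u) = -6 + 3*u
A = -22 (A = 6 - 28 = -22)
478/(((191 + j(7))/(208/79 + A))) + 493/264 = 478/(((191 + (-6 + 3*7))/(208/79 - 22))) + 493/264 = 478/(((191 + (-6 + 21))/(208*(1/79) - 22))) + 493*(1/264) = 478/(((191 + 15)/(208/79 - 22))) + 493/264 = 478/((206/(-1530/79))) + 493/264 = 478/((206*(-79/1530))) + 493/264 = 478/(-8137/765) + 493/264 = 478*(-765/8137) + 493/264 = -365670/8137 + 493/264 = -92525339/2148168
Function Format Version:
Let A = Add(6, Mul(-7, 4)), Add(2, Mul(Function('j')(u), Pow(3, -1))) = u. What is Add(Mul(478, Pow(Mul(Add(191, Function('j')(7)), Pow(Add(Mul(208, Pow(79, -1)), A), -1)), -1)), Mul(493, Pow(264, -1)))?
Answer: Rational(-92525339, 2148168) ≈ -43.072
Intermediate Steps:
Function('j')(u) = Add(-6, Mul(3, u))
A = -22 (A = Add(6, -28) = -22)
Add(Mul(478, Pow(Mul(Add(191, Function('j')(7)), Pow(Add(Mul(208, Pow(79, -1)), A), -1)), -1)), Mul(493, Pow(264, -1))) = Add(Mul(478, Pow(Mul(Add(191, Add(-6, Mul(3, 7))), Pow(Add(Mul(208, Pow(79, -1)), -22), -1)), -1)), Mul(493, Pow(264, -1))) = Add(Mul(478, Pow(Mul(Add(191, Add(-6, 21)), Pow(Add(Mul(208, Rational(1, 79)), -22), -1)), -1)), Mul(493, Rational(1, 264))) = Add(Mul(478, Pow(Mul(Add(191, 15), Pow(Add(Rational(208, 79), -22), -1)), -1)), Rational(493, 264)) = Add(Mul(478, Pow(Mul(206, Pow(Rational(-1530, 79), -1)), -1)), Rational(493, 264)) = Add(Mul(478, Pow(Mul(206, Rational(-79, 1530)), -1)), Rational(493, 264)) = Add(Mul(478, Pow(Rational(-8137, 765), -1)), Rational(493, 264)) = Add(Mul(478, Rational(-765, 8137)), Rational(493, 264)) = Add(Rational(-365670, 8137), Rational(493, 264)) = Rational(-92525339, 2148168)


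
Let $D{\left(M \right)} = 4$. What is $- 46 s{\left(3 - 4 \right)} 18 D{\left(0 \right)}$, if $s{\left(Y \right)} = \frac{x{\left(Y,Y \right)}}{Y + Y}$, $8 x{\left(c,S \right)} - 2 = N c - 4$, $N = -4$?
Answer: $414$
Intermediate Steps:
$x{\left(c,S \right)} = - \frac{1}{4} - \frac{c}{2}$ ($x{\left(c,S \right)} = \frac{1}{4} + \frac{- 4 c - 4}{8} = \frac{1}{4} + \frac{-4 - 4 c}{8} = \frac{1}{4} - \left(\frac{1}{2} + \frac{c}{2}\right) = - \frac{1}{4} - \frac{c}{2}$)
$s{\left(Y \right)} = \frac{- \frac{1}{4} - \frac{Y}{2}}{2 Y}$ ($s{\left(Y \right)} = \frac{- \frac{1}{4} - \frac{Y}{2}}{Y + Y} = \frac{- \frac{1}{4} - \frac{Y}{2}}{2 Y}$)
$- 46 s{\left(3 - 4 \right)} 18 D{\left(0 \right)} = - 46 \frac{-1 - 2 \left(3 - 4\right)}{8 \left(3 - 4\right)} 18 \cdot 4 = - 46 \frac{-1 - -2}{8 \left(-1\right)} 18 \cdot 4 = - 46 \cdot \frac{1}{8} \left(-1\right) \left(-1 + 2\right) 18 \cdot 4 = - 46 \cdot \frac{1}{8} \left(-1\right) 1 \cdot 18 \cdot 4 = - 46 \left(- \frac{1}{8}\right) 18 \cdot 4 = - 46 \left(\left(- \frac{9}{4}\right) 4\right) = \left(-46\right) \left(-9\right) = 414$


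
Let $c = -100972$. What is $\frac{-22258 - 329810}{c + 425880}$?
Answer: $- \frac{88017}{81227} \approx -1.0836$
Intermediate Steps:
$\frac{-22258 - 329810}{c + 425880} = \frac{-22258 - 329810}{-100972 + 425880} = - \frac{352068}{324908} = \left(-352068\right) \frac{1}{324908} = - \frac{88017}{81227}$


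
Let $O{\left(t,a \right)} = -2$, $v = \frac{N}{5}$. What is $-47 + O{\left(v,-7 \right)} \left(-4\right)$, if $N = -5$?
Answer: $-39$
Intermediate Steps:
$v = -1$ ($v = - \frac{5}{5} = \left(-5\right) \frac{1}{5} = -1$)
$-47 + O{\left(v,-7 \right)} \left(-4\right) = -47 - -8 = -47 + 8 = -39$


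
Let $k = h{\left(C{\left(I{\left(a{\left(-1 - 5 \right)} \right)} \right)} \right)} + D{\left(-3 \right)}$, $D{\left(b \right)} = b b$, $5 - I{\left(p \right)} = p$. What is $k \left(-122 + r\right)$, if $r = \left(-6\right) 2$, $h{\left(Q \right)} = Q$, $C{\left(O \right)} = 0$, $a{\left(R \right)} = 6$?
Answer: $-1206$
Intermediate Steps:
$I{\left(p \right)} = 5 - p$
$D{\left(b \right)} = b^{2}$
$k = 9$ ($k = 0 + \left(-3\right)^{2} = 0 + 9 = 9$)
$r = -12$
$k \left(-122 + r\right) = 9 \left(-122 - 12\right) = 9 \left(-134\right) = -1206$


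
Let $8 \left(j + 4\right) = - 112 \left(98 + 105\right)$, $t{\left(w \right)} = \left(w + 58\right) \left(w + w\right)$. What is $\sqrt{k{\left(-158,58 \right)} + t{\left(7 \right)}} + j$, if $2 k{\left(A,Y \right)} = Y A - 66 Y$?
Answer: $-2846 + 7 i \sqrt{114} \approx -2846.0 + 74.74 i$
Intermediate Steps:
$t{\left(w \right)} = 2 w \left(58 + w\right)$ ($t{\left(w \right)} = \left(58 + w\right) 2 w = 2 w \left(58 + w\right)$)
$k{\left(A,Y \right)} = - 33 Y + \frac{A Y}{2}$ ($k{\left(A,Y \right)} = \frac{Y A - 66 Y}{2} = \frac{A Y - 66 Y}{2} = \frac{- 66 Y + A Y}{2} = - 33 Y + \frac{A Y}{2}$)
$j = -2846$ ($j = -4 + \frac{\left(-112\right) \left(98 + 105\right)}{8} = -4 + \frac{\left(-112\right) 203}{8} = -4 + \frac{1}{8} \left(-22736\right) = -4 - 2842 = -2846$)
$\sqrt{k{\left(-158,58 \right)} + t{\left(7 \right)}} + j = \sqrt{\frac{1}{2} \cdot 58 \left(-66 - 158\right) + 2 \cdot 7 \left(58 + 7\right)} - 2846 = \sqrt{\frac{1}{2} \cdot 58 \left(-224\right) + 2 \cdot 7 \cdot 65} - 2846 = \sqrt{-6496 + 910} - 2846 = \sqrt{-5586} - 2846 = 7 i \sqrt{114} - 2846 = -2846 + 7 i \sqrt{114}$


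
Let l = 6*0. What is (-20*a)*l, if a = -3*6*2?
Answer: 0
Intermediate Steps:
l = 0
a = -36 (a = -18*2 = -36)
(-20*a)*l = -20*(-36)*0 = 720*0 = 0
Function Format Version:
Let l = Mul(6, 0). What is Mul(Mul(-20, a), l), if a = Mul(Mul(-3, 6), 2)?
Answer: 0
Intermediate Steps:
l = 0
a = -36 (a = Mul(-18, 2) = -36)
Mul(Mul(-20, a), l) = Mul(Mul(-20, -36), 0) = Mul(720, 0) = 0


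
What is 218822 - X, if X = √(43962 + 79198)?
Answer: 218822 - 2*√30790 ≈ 2.1847e+5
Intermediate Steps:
X = 2*√30790 (X = √123160 = 2*√30790 ≈ 350.94)
218822 - X = 218822 - 2*√30790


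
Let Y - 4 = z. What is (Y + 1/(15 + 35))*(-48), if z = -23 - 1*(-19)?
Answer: -24/25 ≈ -0.96000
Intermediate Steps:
z = -4 (z = -23 + 19 = -4)
Y = 0 (Y = 4 - 4 = 0)
(Y + 1/(15 + 35))*(-48) = (0 + 1/(15 + 35))*(-48) = (0 + 1/50)*(-48) = (1/50)*(-48) = -24/25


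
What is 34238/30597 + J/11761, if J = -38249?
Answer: -767631535/359851317 ≈ -2.1332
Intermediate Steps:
34238/30597 + J/11761 = 34238/30597 - 38249/11761 = -767631535/359851317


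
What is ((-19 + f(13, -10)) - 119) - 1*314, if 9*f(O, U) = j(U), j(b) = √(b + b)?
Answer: -452 + 2*I*√5/9 ≈ -452.0 + 0.4969*I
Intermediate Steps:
j(b) = √2*√b (j(b) = √(2*b) = √2*√b)
f(O, U) = √2*√U/9 (f(O, U) = (√2*√U)/9 = √2*√U/9)
((-19 + f(13, -10)) - 119) - 1*314 = ((-19 + √2*√(-10)/9) - 119) - 1*314 = ((-19 + √2*(I*√10)/9) - 119) - 314 = ((-19 + 2*I*√5/9) - 119) - 314 = (-138 + 2*I*√5/9) - 314 = -452 + 2*I*√5/9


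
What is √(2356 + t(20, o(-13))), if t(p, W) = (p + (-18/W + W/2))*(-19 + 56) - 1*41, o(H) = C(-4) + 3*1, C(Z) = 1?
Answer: 5*√474/2 ≈ 54.429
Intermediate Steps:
o(H) = 4 (o(H) = 1 + 3*1 = 1 + 3 = 4)
t(p, W) = -41 - 666/W + 37*p + 37*W/2 (t(p, W) = (p + (-18/W + W*(½)))*37 - 41 = (p + (-18/W + W/2))*37 - 41 = (p + (W/2 - 18/W))*37 - 41 = (p + W/2 - 18/W)*37 - 41 = (-666/W + 37*p + 37*W/2) - 41 = -41 - 666/W + 37*p + 37*W/2)
√(2356 + t(20, o(-13))) = √(2356 + (-41 - 666/4 + 37*20 + (37/2)*4)) = √(2356 + (-41 - 666*¼ + 740 + 74)) = √(2356 + (-41 - 333/2 + 740 + 74)) = √(2356 + 1213/2) = √(5925/2) = 5*√474/2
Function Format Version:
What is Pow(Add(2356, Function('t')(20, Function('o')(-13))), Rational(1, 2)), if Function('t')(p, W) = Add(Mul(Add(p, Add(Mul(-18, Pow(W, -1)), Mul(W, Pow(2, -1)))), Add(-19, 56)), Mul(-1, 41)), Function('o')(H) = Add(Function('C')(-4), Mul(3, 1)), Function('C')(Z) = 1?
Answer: Mul(Rational(5, 2), Pow(474, Rational(1, 2))) ≈ 54.429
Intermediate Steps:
Function('o')(H) = 4 (Function('o')(H) = Add(1, Mul(3, 1)) = Add(1, 3) = 4)
Function('t')(p, W) = Add(-41, Mul(-666, Pow(W, -1)), Mul(37, p), Mul(Rational(37, 2), W)) (Function('t')(p, W) = Add(Mul(Add(p, Add(Mul(-18, Pow(W, -1)), Mul(W, Rational(1, 2)))), 37), -41) = Add(Mul(Add(p, Add(Mul(-18, Pow(W, -1)), Mul(Rational(1, 2), W))), 37), -41) = Add(Mul(Add(p, Add(Mul(Rational(1, 2), W), Mul(-18, Pow(W, -1)))), 37), -41) = Add(Mul(Add(p, Mul(Rational(1, 2), W), Mul(-18, Pow(W, -1))), 37), -41) = Add(Add(Mul(-666, Pow(W, -1)), Mul(37, p), Mul(Rational(37, 2), W)), -41) = Add(-41, Mul(-666, Pow(W, -1)), Mul(37, p), Mul(Rational(37, 2), W)))
Pow(Add(2356, Function('t')(20, Function('o')(-13))), Rational(1, 2)) = Pow(Add(2356, Add(-41, Mul(-666, Pow(4, -1)), Mul(37, 20), Mul(Rational(37, 2), 4))), Rational(1, 2)) = Pow(Add(2356, Add(-41, Mul(-666, Rational(1, 4)), 740, 74)), Rational(1, 2)) = Pow(Add(2356, Add(-41, Rational(-333, 2), 740, 74)), Rational(1, 2)) = Pow(Add(2356, Rational(1213, 2)), Rational(1, 2)) = Pow(Rational(5925, 2), Rational(1, 2)) = Mul(Rational(5, 2), Pow(474, Rational(1, 2)))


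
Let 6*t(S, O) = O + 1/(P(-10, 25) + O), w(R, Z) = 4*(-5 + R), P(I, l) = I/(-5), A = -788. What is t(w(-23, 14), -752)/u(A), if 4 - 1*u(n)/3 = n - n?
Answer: -564001/54000 ≈ -10.444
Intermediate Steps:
P(I, l) = -I/5 (P(I, l) = I*(-⅕) = -I/5)
w(R, Z) = -20 + 4*R
t(S, O) = O/6 + 1/(6*(2 + O)) (t(S, O) = (O + 1/(-⅕*(-10) + O))/6 = (O + 1/(2 + O))/6 = O/6 + 1/(6*(2 + O)))
u(n) = 12 (u(n) = 12 - 3*(n - n) = 12 - 3*0 = 12 + 0 = 12)
t(w(-23, 14), -752)/u(A) = ((1 + (-752)² + 2*(-752))/(6*(2 - 752)))/12 = ((⅙)*(1 + 565504 - 1504)/(-750))*(1/12) = ((⅙)*(-1/750)*564001)*(1/12) = -564001/4500*1/12 = -564001/54000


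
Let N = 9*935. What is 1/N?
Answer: 1/8415 ≈ 0.00011884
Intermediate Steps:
N = 8415
1/N = 1/8415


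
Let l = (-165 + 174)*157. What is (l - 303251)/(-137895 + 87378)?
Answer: 301838/50517 ≈ 5.9750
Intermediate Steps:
l = 1413 (l = 9*157 = 1413)
(l - 303251)/(-137895 + 87378) = (1413 - 303251)/(-137895 + 87378) = -301838/(-50517) = -301838*(-1/50517) = 301838/50517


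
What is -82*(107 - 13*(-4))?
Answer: -13038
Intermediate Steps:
-82*(107 - 13*(-4)) = -82*(107 + 52) = -82*159 = -13038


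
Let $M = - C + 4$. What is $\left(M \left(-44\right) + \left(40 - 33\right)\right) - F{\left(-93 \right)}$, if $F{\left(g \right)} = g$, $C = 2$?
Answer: $12$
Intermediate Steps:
$M = 2$ ($M = \left(-1\right) 2 + 4 = -2 + 4 = 2$)
$\left(M \left(-44\right) + \left(40 - 33\right)\right) - F{\left(-93 \right)} = \left(2 \left(-44\right) + \left(40 - 33\right)\right) - -93 = \left(-88 + 7\right) + 93 = -81 + 93 = 12$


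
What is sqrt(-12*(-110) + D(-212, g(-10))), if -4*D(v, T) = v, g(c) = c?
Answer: sqrt(1373) ≈ 37.054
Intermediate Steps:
D(v, T) = -v/4
sqrt(-12*(-110) + D(-212, g(-10))) = sqrt(-12*(-110) - 1/4*(-212)) = sqrt(1320 + 53) = sqrt(1373)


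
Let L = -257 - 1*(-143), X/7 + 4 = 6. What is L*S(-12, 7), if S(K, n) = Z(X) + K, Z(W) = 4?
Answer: 912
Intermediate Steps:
X = 14 (X = -28 + 7*6 = -28 + 42 = 14)
S(K, n) = 4 + K
L = -114 (L = -257 + 143 = -114)
L*S(-12, 7) = -114*(4 - 12) = -114*(-8) = 912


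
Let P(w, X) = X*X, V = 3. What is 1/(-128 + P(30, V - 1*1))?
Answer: -1/124 ≈ -0.0080645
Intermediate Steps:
P(w, X) = X**2
1/(-128 + P(30, V - 1*1)) = 1/(-128 + (3 - 1*1)**2) = 1/(-128 + (3 - 1)**2) = 1/(-128 + 2**2) = 1/(-128 + 4) = 1/(-124) = -1/124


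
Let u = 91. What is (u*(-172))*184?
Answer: -2879968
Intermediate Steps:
(u*(-172))*184 = (91*(-172))*184 = -15652*184 = -2879968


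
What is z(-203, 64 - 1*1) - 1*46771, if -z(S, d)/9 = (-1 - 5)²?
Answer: -47095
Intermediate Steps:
z(S, d) = -324 (z(S, d) = -9*(-1 - 5)² = -9*(-6)² = -9*36 = -324)
z(-203, 64 - 1*1) - 1*46771 = -324 - 1*46771 = -324 - 46771 = -47095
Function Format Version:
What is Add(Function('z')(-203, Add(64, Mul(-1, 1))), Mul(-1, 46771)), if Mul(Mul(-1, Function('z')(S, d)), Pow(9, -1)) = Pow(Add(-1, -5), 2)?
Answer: -47095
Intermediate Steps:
Function('z')(S, d) = -324 (Function('z')(S, d) = Mul(-9, Pow(Add(-1, -5), 2)) = Mul(-9, Pow(-6, 2)) = Mul(-9, 36) = -324)
Add(Function('z')(-203, Add(64, Mul(-1, 1))), Mul(-1, 46771)) = Add(-324, Mul(-1, 46771)) = Add(-324, -46771) = -47095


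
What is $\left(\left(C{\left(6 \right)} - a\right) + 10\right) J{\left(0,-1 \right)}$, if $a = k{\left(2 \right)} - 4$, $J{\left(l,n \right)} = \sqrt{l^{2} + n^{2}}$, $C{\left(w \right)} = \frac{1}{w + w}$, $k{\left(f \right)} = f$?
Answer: $\frac{145}{12} \approx 12.083$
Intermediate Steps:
$C{\left(w \right)} = \frac{1}{2 w}$
$a = -2$ ($a = 2 - 4 = -2$)
$\left(\left(C{\left(6 \right)} - a\right) + 10\right) J{\left(0,-1 \right)} = \left(\left(\frac{1}{2 \cdot 6} - -2\right) + 10\right) \sqrt{0^{2} + \left(-1\right)^{2}} = \left(\left(\frac{1}{2} \cdot \frac{1}{6} + 2\right) + 10\right) \sqrt{0 + 1} = \left(\left(\frac{1}{12} + 2\right) + 10\right) \sqrt{1} = \left(\frac{25}{12} + 10\right) 1 = \frac{145}{12} \cdot 1 = \frac{145}{12}$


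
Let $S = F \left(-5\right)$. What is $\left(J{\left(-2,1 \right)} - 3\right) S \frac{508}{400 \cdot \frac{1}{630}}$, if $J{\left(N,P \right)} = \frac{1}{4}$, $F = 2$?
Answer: $\frac{88011}{4} \approx 22003.0$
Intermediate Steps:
$J{\left(N,P \right)} = \frac{1}{4}$
$S = -10$ ($S = 2 \left(-5\right) = -10$)
$\left(J{\left(-2,1 \right)} - 3\right) S \frac{508}{400 \cdot \frac{1}{630}} = \left(\frac{1}{4} - 3\right) \left(-10\right) \frac{508}{400 \cdot \frac{1}{630}} = \left(- \frac{11}{4}\right) \left(-10\right) \frac{508}{400 \cdot \frac{1}{630}} = \frac{55 \frac{508}{\frac{40}{63}}}{2} = \frac{55 \cdot 508 \cdot \frac{63}{40}}{2} = \frac{55}{2} \cdot \frac{8001}{10} = \frac{88011}{4}$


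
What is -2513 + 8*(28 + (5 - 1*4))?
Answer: -2281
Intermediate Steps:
-2513 + 8*(28 + (5 - 1*4)) = -2513 + 8*(28 + (5 - 4)) = -2513 + 8*(28 + 1) = -2513 + 8*29 = -2513 + 232 = -2281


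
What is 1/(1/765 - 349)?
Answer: -765/266984 ≈ -0.0028653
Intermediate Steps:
1/(1/765 - 349) = 1/(-266984/765) = -765/266984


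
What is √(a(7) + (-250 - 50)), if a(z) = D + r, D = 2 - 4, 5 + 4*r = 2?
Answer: I*√1211/2 ≈ 17.4*I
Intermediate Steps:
r = -¾ (r = -5/4 + (¼)*2 = -5/4 + ½ = -¾ ≈ -0.75000)
D = -2
a(z) = -11/4 (a(z) = -2 - ¾ = -11/4)
√(a(7) + (-250 - 50)) = √(-11/4 + (-250 - 50)) = √(-11/4 - 300) = √(-1211/4) = I*√1211/2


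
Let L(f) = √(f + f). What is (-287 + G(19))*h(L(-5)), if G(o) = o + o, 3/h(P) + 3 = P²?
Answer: 747/13 ≈ 57.462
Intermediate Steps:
L(f) = √2*√f (L(f) = √(2*f) = √2*√f)
h(P) = 3/(-3 + P²)
G(o) = 2*o
(-287 + G(19))*h(L(-5)) = (-287 + 2*19)*(3/(-3 + (√2*√(-5))²)) = (-287 + 38)*(3/(-3 + (√2*(I*√5))²)) = -747/(-3 + (I*√10)²) = -747/(-3 - 10) = -747/(-13) = -747*(-1)/13 = -249*(-3/13) = 747/13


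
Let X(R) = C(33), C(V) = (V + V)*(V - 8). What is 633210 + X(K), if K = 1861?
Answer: 634860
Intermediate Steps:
C(V) = 2*V*(-8 + V) (C(V) = (2*V)*(-8 + V) = 2*V*(-8 + V))
X(R) = 1650 (X(R) = 2*33*(-8 + 33) = 2*33*25 = 1650)
633210 + X(K) = 633210 + 1650 = 634860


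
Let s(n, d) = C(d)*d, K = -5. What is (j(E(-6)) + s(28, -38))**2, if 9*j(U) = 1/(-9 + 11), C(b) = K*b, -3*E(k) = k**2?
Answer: 16889341681/324 ≈ 5.2128e+7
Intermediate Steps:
E(k) = -k**2/3
C(b) = -5*b
j(U) = 1/18 (j(U) = 1/(9*(-9 + 11)) = (1/9)/2 = (1/9)*(1/2) = 1/18)
s(n, d) = -5*d**2 (s(n, d) = (-5*d)*d = -5*d**2)
(j(E(-6)) + s(28, -38))**2 = (1/18 - 5*(-38)**2)**2 = (1/18 - 5*1444)**2 = (1/18 - 7220)**2 = (-129959/18)**2 = 16889341681/324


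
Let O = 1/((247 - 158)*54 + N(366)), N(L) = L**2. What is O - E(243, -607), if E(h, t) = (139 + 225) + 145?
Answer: -70629857/138762 ≈ -509.00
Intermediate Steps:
E(h, t) = 509 (E(h, t) = 364 + 145 = 509)
O = 1/138762 (O = 1/((247 - 158)*54 + 366**2) = 1/(89*54 + 133956) = 1/(4806 + 133956) = 1/138762 ≈ 7.2066e-6)
O - E(243, -607) = 1/138762 - 1*509 = 1/138762 - 509 = -70629857/138762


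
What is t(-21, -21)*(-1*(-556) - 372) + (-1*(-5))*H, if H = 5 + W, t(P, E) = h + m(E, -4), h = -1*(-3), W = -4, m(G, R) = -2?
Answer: 189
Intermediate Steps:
h = 3
t(P, E) = 1 (t(P, E) = 3 - 2 = 1)
H = 1 (H = 5 - 4 = 1)
t(-21, -21)*(-1*(-556) - 372) + (-1*(-5))*H = 1*(-1*(-556) - 372) - 1*(-5)*1 = 1*(556 - 372) + 5*1 = 1*184 + 5 = 184 + 5 = 189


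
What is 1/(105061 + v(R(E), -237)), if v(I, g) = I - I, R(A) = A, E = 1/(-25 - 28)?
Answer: 1/105061 ≈ 9.5183e-6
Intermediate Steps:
E = -1/53 (E = 1/(-53) = -1/53 ≈ -0.018868)
v(I, g) = 0
1/(105061 + v(R(E), -237)) = 1/(105061 + 0) = 1/105061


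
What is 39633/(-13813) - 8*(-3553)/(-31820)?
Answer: -413435693/109882415 ≈ -3.7625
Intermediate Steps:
39633/(-13813) - 8*(-3553)/(-31820) = 39633*(-1/13813) + 28424*(-1/31820) = -39633/13813 - 7106/7955 = -413435693/109882415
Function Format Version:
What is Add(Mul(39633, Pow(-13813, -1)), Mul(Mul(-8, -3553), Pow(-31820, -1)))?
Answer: Rational(-413435693, 109882415) ≈ -3.7625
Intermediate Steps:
Add(Mul(39633, Pow(-13813, -1)), Mul(Mul(-8, -3553), Pow(-31820, -1))) = Add(Mul(39633, Rational(-1, 13813)), Mul(28424, Rational(-1, 31820))) = Add(Rational(-39633, 13813), Rational(-7106, 7955)) = Rational(-413435693, 109882415)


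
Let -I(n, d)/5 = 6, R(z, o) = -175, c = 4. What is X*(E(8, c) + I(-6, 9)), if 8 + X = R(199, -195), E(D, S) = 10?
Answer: 3660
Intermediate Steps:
I(n, d) = -30 (I(n, d) = -5*6 = -30)
X = -183 (X = -8 - 175 = -183)
X*(E(8, c) + I(-6, 9)) = -183*(10 - 30) = -183*(-20) = 3660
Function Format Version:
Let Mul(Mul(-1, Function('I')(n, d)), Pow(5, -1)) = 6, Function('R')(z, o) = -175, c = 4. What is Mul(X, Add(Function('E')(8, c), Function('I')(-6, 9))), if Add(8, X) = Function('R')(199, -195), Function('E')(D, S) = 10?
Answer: 3660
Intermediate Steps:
Function('I')(n, d) = -30 (Function('I')(n, d) = Mul(-5, 6) = -30)
X = -183 (X = Add(-8, -175) = -183)
Mul(X, Add(Function('E')(8, c), Function('I')(-6, 9))) = Mul(-183, Add(10, -30)) = Mul(-183, -20) = 3660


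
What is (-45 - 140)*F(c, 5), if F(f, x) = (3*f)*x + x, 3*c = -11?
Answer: 9250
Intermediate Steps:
c = -11/3 (c = (⅓)*(-11) = -11/3 ≈ -3.6667)
F(f, x) = x + 3*f*x (F(f, x) = 3*f*x + x = x + 3*f*x)
(-45 - 140)*F(c, 5) = (-45 - 140)*(5*(1 + 3*(-11/3))) = -925*(1 - 11) = -925*(-10) = -185*(-50) = 9250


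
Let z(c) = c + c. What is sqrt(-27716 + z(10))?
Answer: 4*I*sqrt(1731) ≈ 166.42*I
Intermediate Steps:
z(c) = 2*c
sqrt(-27716 + z(10)) = sqrt(-27716 + 2*10) = sqrt(-27716 + 20) = sqrt(-27696) = 4*I*sqrt(1731)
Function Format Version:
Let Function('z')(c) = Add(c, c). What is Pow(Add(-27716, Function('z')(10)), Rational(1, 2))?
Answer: Mul(4, I, Pow(1731, Rational(1, 2))) ≈ Mul(166.42, I)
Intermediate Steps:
Function('z')(c) = Mul(2, c)
Pow(Add(-27716, Function('z')(10)), Rational(1, 2)) = Pow(Add(-27716, Mul(2, 10)), Rational(1, 2)) = Pow(Add(-27716, 20), Rational(1, 2)) = Pow(-27696, Rational(1, 2)) = Mul(4, I, Pow(1731, Rational(1, 2)))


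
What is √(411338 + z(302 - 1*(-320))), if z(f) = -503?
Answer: √410835 ≈ 640.96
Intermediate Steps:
√(411338 + z(302 - 1*(-320))) = √(411338 - 503) = √410835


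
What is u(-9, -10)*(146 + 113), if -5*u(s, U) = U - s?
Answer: 259/5 ≈ 51.800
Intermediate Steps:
u(s, U) = -U/5 + s/5 (u(s, U) = -(U - s)/5 = -U/5 + s/5)
u(-9, -10)*(146 + 113) = (-1/5*(-10) + (1/5)*(-9))*(146 + 113) = (2 - 9/5)*259 = (1/5)*259 = 259/5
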